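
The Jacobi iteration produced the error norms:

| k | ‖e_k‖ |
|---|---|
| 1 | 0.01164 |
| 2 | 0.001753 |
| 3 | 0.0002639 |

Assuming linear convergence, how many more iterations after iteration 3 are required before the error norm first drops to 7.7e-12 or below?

Rate ρ ≈ ‖e_3‖/‖e_2‖ = 0.0002639/0.001753 = 0.1505.
After j more steps, ‖e_{3+j}‖ ≈ 0.0002639·ρ^j; need ρ^j ≤ 7.7e-12/0.0002639 = 2.91777e-08.
j ≥ ln(2.91777e-08)/ln(0.1505) = -17.3499/-1.89379 = 9.161.
So 10 more iterations are needed.

10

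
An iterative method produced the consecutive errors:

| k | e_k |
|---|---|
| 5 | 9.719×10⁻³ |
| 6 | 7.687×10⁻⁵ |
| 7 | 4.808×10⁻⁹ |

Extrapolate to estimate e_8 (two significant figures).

1.9e-17

First estimate the order: p ≈ ln(e_7/e_6) / ln(e_6/e_5) = ln(4.808×10⁻⁹/7.687×10⁻⁵)/ln(7.687×10⁻⁵/9.719×10⁻³) = ln(6.25472e-05)/ln(0.00790925) ≈ 2.0000.
Then e_8 ≈ e_7·(e_7/e_6)^p = 4.808×10⁻⁹·(6.25472e-05)^2.0000 = 4.808×10⁻⁹·3.91215e-09 ≈ 1.881e-17.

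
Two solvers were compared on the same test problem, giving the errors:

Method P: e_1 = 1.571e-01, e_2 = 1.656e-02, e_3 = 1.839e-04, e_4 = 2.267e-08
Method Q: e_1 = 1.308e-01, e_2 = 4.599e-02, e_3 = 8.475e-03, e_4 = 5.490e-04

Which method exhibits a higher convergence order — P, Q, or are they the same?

Method P: p ≈ ln(2.267e-08/1.839e-04)/ln(1.839e-04/1.656e-02) ≈ 2.00.
Method Q: p ≈ ln(5.490e-04/8.475e-03)/ln(8.475e-03/4.599e-02) ≈ 1.62.
Method P has the higher order (≈2.0 vs ≈1.6).

P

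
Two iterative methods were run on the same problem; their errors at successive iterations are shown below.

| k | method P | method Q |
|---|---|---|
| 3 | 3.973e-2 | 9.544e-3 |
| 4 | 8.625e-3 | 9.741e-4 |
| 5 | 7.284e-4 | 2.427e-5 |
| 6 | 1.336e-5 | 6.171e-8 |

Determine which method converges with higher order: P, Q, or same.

same

Method P: p ≈ ln(1.336e-5/7.284e-4)/ln(7.284e-4/8.625e-3) ≈ 1.62.
Method Q: p ≈ ln(6.171e-8/2.427e-5)/ln(2.427e-5/9.741e-4) ≈ 1.62.
Both orders ≈ 1.6 — effectively the same.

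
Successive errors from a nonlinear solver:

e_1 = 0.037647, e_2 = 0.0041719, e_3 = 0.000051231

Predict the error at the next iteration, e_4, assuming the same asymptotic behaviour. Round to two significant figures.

7.7e-9

First estimate the order: p ≈ ln(e_3/e_2) / ln(e_2/e_1) = ln(0.000051231/0.0041719)/ln(0.0041719/0.037647) = ln(0.01228)/ln(0.110816) ≈ 2.0000.
Then e_4 ≈ e_3·(e_3/e_2)^p = 0.000051231·(0.01228)^2.0000 = 0.000051231·0.000150798 ≈ 7.726e-09.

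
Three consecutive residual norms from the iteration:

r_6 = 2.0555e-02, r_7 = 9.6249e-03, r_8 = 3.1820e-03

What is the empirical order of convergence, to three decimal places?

1.459

p ≈ ln(r_8/r_7) / ln(r_7/r_6)
  = ln(3.1820e-03/9.6249e-03) / ln(9.6249e-03/2.0555e-02)
  = ln(0.330601) / ln(0.468251)
  = -1.106843 / -0.758751 ≈ 1.458770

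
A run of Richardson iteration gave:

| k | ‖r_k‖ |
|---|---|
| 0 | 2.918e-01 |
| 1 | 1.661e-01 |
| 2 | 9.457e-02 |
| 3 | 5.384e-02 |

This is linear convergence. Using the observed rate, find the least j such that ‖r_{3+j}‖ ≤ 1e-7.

Rate ρ ≈ ‖r_3‖/‖r_2‖ = 5.384e-02/9.457e-02 = 0.5693.
After j more steps, ‖r_{3+j}‖ ≈ 5.384e-02·ρ^j; need ρ^j ≤ 1e-7/5.384e-02 = 1.85736e-06.
j ≥ ln(1.85736e-06)/ln(0.5693) = -13.1964/-0.56335 = 23.425.
So 24 more iterations are needed.

24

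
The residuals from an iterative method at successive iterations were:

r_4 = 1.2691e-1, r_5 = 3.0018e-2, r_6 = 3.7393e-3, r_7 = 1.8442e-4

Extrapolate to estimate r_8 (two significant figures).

First estimate the order: p ≈ ln(r_7/r_6) / ln(r_6/r_5) = ln(1.8442e-4/3.7393e-3)/ln(3.7393e-3/3.0018e-2) = ln(0.0493194)/ln(0.124569) ≈ 1.4448.
Then r_8 ≈ r_7·(r_7/r_6)^p = 1.8442e-4·(0.0493194)^1.4448 = 1.8442e-4·0.0129322 ≈ 2.385e-06.

2.4e-6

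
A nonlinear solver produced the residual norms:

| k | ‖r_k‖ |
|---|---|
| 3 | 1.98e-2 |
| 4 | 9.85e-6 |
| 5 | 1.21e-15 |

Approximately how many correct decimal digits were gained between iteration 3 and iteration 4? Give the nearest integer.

3

Digits gained ≈ log₁₀(‖r_3‖/‖r_4‖) = log₁₀(1.98e-2/9.85e-6) = log₁₀(2010.15) ≈ 3.303.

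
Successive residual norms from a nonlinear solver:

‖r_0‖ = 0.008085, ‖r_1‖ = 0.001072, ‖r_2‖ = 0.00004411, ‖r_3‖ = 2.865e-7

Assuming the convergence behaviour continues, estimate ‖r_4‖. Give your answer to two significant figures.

First estimate the order: p ≈ ln(‖r_3‖/‖r_2‖) / ln(‖r_2‖/‖r_1‖) = ln(2.865e-7/0.00004411)/ln(0.00004411/0.001072) = ln(0.00649513)/ln(0.0411474) ≈ 1.5786.
Then ‖r_4‖ ≈ ‖r_3‖·(‖r_3‖/‖r_2‖)^p = 2.865e-7·(0.00649513)^1.5786 = 2.865e-7·0.000352331 ≈ 1.009e-10.

1.0e-10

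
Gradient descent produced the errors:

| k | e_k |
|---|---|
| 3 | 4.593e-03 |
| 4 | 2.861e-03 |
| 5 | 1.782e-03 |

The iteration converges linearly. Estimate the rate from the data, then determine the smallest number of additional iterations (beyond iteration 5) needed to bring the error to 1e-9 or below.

Rate ρ ≈ e_5/e_4 = 1.782e-03/2.861e-03 = 0.6229.
After j more steps, e_{5+j} ≈ 1.782e-03·ρ^j; need ρ^j ≤ 1e-9/1.782e-03 = 5.61167e-07.
j ≥ ln(5.61167e-07)/ln(0.6229) = -14.3932/-0.47337 = 30.406.
So 31 more iterations are needed.

31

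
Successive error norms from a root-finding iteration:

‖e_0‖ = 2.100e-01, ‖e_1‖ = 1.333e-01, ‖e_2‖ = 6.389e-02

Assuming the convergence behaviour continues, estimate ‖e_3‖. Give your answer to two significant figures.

First estimate the order: p ≈ ln(‖e_2‖/‖e_1‖) / ln(‖e_1‖/‖e_0‖) = ln(6.389e-02/1.333e-01)/ln(1.333e-01/2.100e-01) = ln(0.479295)/ln(0.634762) ≈ 1.6181.
Then ‖e_3‖ ≈ ‖e_2‖·(‖e_2‖/‖e_1‖)^p = 6.389e-02·(0.479295)^1.6181 = 6.389e-02·0.304217 ≈ 0.01944.

1.9e-2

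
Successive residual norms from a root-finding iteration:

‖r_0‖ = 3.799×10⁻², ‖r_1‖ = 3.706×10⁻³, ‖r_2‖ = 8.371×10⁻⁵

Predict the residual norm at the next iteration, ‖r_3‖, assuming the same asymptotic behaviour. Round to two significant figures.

1.7e-7

First estimate the order: p ≈ ln(‖r_2‖/‖r_1‖) / ln(‖r_1‖/‖r_0‖) = ln(8.371×10⁻⁵/3.706×10⁻³)/ln(3.706×10⁻³/3.799×10⁻²) = ln(0.0225877)/ln(0.097552) ≈ 1.6286.
Then ‖r_3‖ ≈ ‖r_2‖·(‖r_2‖/‖r_1‖)^p = 8.371×10⁻⁵·(0.0225877)^1.6286 = 8.371×10⁻⁵·0.00208505 ≈ 1.745e-07.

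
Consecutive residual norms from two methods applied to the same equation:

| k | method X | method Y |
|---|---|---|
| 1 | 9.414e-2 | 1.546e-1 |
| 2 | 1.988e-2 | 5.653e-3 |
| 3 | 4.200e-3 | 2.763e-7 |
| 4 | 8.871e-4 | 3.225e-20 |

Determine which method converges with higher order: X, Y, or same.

Method X: p ≈ ln(8.871e-4/4.200e-3)/ln(4.200e-3/1.988e-2) ≈ 1.00.
Method Y: p ≈ ln(3.225e-20/2.763e-7)/ln(2.763e-7/5.653e-3) ≈ 3.00.
Method Y has the higher order (≈3.0 vs ≈1.0).

Y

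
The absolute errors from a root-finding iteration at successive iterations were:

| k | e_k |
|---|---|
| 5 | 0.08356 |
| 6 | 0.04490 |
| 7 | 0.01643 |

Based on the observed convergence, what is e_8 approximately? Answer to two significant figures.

First estimate the order: p ≈ ln(e_7/e_6) / ln(e_6/e_5) = ln(0.01643/0.04490)/ln(0.04490/0.08356) = ln(0.365924)/ln(0.537338) ≈ 1.6186.
Then e_8 ≈ e_7·(e_7/e_6)^p = 0.01643·(0.365924)^1.6186 = 0.01643·0.196474 ≈ 0.003228.

3.2e-3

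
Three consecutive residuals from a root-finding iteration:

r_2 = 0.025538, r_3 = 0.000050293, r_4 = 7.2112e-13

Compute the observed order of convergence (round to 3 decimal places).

p ≈ ln(r_4/r_3) / ln(r_3/r_2)
  = ln(7.2112e-13/0.000050293) / ln(0.000050293/0.025538)
  = ln(1.43384e-08) / ln(0.00196934)
  = -18.060325 / -6.230057 ≈ 2.898902

2.899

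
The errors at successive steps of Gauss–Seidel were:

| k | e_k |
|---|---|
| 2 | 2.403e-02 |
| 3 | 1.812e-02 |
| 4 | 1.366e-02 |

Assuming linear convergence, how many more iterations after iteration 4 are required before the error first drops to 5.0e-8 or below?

Rate ρ ≈ e_4/e_3 = 1.366e-02/1.812e-02 = 0.7539.
After j more steps, e_{4+j} ≈ 1.366e-02·ρ^j; need ρ^j ≤ 5.0e-8/1.366e-02 = 3.66032e-06.
j ≥ ln(3.66032e-06)/ln(0.7539) = -12.5180/-0.28250 = 44.312.
So 45 more iterations are needed.

45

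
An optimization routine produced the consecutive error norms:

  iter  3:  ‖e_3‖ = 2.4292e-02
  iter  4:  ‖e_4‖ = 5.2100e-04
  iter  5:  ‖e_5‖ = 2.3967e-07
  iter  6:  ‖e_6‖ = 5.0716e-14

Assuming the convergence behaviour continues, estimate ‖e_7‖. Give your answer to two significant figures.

First estimate the order: p ≈ ln(‖e_6‖/‖e_5‖) / ln(‖e_5‖/‖e_4‖) = ln(5.0716e-14/2.3967e-07)/ln(2.3967e-07/5.2100e-04) = ln(2.11608e-07)/ln(0.000460019) ≈ 2.0000.
Then ‖e_7‖ ≈ ‖e_6‖·(‖e_6‖/‖e_5‖)^p = 5.0716e-14·(2.11608e-07)^2.0000 = 5.0716e-14·4.47779e-14 ≈ 2.271e-27.

2.3e-27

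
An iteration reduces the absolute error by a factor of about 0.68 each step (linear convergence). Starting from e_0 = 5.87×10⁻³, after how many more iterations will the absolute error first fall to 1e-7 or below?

29

After k steps, e_k ≈ 5.87×10⁻³·0.68^k.
Need 0.68^k ≤ 1e-7/5.87×10⁻³ = 1.70358e-05.
k ≥ ln(1.70358e-05)/ln(0.68) = -10.9802/-0.38566 = 28.471.
Smallest integer k = 29.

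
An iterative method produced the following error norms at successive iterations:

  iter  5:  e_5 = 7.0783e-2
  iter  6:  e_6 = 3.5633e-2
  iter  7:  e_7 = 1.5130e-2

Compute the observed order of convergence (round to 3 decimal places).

1.248

p ≈ ln(e_7/e_6) / ln(e_6/e_5)
  = ln(1.5130e-2/3.5633e-2) / ln(3.5633e-2/7.0783e-2)
  = ln(0.424606) / ln(0.503412)
  = -0.856594 / -0.686346 ≈ 1.248050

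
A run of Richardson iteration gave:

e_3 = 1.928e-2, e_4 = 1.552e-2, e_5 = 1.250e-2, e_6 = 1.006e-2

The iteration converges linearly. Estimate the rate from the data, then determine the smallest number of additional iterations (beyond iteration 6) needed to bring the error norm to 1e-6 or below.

43

Rate ρ ≈ e_6/e_5 = 1.006e-2/1.250e-2 = 0.8048.
After j more steps, e_{6+j} ≈ 1.006e-2·ρ^j; need ρ^j ≤ 1e-6/1.006e-2 = 9.94036e-05.
j ≥ ln(9.94036e-05)/ln(0.8048) = -9.2163/-0.21716 = 42.440.
So 43 more iterations are needed.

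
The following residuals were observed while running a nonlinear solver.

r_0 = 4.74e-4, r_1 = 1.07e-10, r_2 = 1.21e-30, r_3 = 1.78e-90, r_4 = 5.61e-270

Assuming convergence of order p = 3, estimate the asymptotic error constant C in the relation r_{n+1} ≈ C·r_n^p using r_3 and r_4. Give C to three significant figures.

C ≈ r_4 / r_3^3
  = 5.61e-270 / (1.78e-90)^3
  = 5.61e-270 / 5.63975e-270 ≈ 0.99472

0.995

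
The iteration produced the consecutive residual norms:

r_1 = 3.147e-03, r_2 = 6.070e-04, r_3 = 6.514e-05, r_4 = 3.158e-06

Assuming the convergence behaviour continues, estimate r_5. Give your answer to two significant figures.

First estimate the order: p ≈ ln(r_4/r_3) / ln(r_3/r_2) = ln(3.158e-06/6.514e-05)/ln(6.514e-05/6.070e-04) = ln(0.0484802)/ln(0.107315) ≈ 1.3560.
Then r_5 ≈ r_4·(r_4/r_3)^p = 3.158e-06·(0.0484802)^1.3560 = 3.158e-06·0.0165054 ≈ 5.212e-08.

5.2e-8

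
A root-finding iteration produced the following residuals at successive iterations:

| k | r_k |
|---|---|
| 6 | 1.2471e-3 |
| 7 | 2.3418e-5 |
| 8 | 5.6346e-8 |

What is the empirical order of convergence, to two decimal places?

1.52

p ≈ ln(r_8/r_7) / ln(r_7/r_6)
  = ln(5.6346e-8/2.3418e-5) / ln(2.3418e-5/1.2471e-3)
  = ln(0.0024061) / ln(0.018778)
  = -6.02975 / -3.97507 ≈ 1.51689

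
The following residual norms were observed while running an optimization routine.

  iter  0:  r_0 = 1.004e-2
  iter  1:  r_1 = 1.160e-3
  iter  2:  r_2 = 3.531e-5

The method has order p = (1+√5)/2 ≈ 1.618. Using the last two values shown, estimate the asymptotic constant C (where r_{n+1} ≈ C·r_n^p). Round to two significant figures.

2.0

C ≈ r_2 / r_1^1.618
  = 3.531e-5 / (1.160e-3)^1.618
  = 3.531e-5 / 1.77948e-05 ≈ 1.9843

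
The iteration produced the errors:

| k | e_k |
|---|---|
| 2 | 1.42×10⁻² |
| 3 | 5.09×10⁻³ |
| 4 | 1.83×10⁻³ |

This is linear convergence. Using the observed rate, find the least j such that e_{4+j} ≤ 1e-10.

Rate ρ ≈ e_4/e_3 = 1.83×10⁻³/5.09×10⁻³ = 0.3595.
After j more steps, e_{4+j} ≈ 1.83×10⁻³·ρ^j; need ρ^j ≤ 1e-10/1.83×10⁻³ = 5.46448e-08.
j ≥ ln(5.46448e-08)/ln(0.3595) = -16.7224/-1.02304 = 16.346.
So 17 more iterations are needed.

17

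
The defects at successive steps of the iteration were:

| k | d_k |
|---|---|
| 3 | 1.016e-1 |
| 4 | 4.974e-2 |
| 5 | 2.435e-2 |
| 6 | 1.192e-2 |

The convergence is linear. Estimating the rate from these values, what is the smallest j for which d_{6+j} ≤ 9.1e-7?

Rate ρ ≈ d_6/d_5 = 1.192e-2/2.435e-2 = 0.4895.
After j more steps, d_{6+j} ≈ 1.192e-2·ρ^j; need ρ^j ≤ 9.1e-7/1.192e-2 = 7.63423e-05.
j ≥ ln(7.63423e-05)/ln(0.4895) = -9.4803/-0.71437 = 13.271.
So 14 more iterations are needed.

14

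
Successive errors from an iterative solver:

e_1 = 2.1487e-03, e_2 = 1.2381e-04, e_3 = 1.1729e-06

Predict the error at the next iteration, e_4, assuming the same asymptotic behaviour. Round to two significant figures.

First estimate the order: p ≈ ln(e_3/e_2) / ln(e_2/e_1) = ln(1.1729e-06/1.2381e-04)/ln(1.2381e-04/2.1487e-03) = ln(0.00947339)/ln(0.0576209) ≈ 1.6326.
Then e_4 ≈ e_3·(e_3/e_2)^p = 1.1729e-06·(0.00947339)^1.6326 = 1.1729e-06·0.000497099 ≈ 5.83e-10.

5.8e-10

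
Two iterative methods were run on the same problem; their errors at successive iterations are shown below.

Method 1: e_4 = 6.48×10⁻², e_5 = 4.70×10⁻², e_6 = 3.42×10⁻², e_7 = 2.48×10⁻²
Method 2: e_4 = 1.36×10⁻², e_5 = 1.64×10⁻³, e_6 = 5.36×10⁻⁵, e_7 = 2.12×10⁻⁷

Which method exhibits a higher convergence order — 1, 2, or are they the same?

Method 1: p ≈ ln(2.48×10⁻²/3.42×10⁻²)/ln(3.42×10⁻²/4.70×10⁻²) ≈ 1.01.
Method 2: p ≈ ln(2.12×10⁻⁷/5.36×10⁻⁵)/ln(5.36×10⁻⁵/1.64×10⁻³) ≈ 1.62.
Method 2 has the higher order (≈1.6 vs ≈1.0).

2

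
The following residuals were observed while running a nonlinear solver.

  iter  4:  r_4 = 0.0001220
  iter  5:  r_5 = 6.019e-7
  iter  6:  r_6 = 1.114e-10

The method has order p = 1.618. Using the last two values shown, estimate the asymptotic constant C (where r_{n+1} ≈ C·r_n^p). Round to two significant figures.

1.3

C ≈ r_6 / r_5^1.618
  = 1.114e-10 / (6.019e-7)^1.618
  = 1.114e-10 / 8.6153e-11 ≈ 1.293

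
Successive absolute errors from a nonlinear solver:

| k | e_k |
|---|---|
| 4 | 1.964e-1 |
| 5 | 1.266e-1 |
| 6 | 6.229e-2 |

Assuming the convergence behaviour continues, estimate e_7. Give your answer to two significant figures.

First estimate the order: p ≈ ln(e_6/e_5) / ln(e_5/e_4) = ln(6.229e-2/1.266e-1)/ln(1.266e-1/1.964e-1) = ln(0.492022)/ln(0.644603) ≈ 1.6151.
Then e_7 ≈ e_6·(e_6/e_5)^p = 6.229e-2·(0.492022)^1.6151 = 6.229e-2·0.318071 ≈ 0.01981.

2.0e-2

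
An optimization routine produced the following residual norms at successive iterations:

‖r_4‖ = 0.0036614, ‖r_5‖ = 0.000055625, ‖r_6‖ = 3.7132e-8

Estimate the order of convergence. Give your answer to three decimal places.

1.746

p ≈ ln(‖r_6‖/‖r_5‖) / ln(‖r_5‖/‖r_4‖)
  = ln(3.7132e-8/0.000055625) / ln(0.000055625/0.0036614)
  = ln(0.000667542) / ln(0.0151923)
  = -7.311908 / -4.186967 ≈ 1.746350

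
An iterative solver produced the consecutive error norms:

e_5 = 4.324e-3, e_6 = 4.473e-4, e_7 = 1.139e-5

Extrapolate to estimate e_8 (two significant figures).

First estimate the order: p ≈ ln(e_7/e_6) / ln(e_6/e_5) = ln(1.139e-5/4.473e-4)/ln(4.473e-4/4.324e-3) = ln(0.0254639)/ln(0.103446) ≈ 1.6179.
Then e_8 ≈ e_7·(e_7/e_6)^p = 1.139e-5·(0.0254639)^1.6179 = 1.139e-5·0.002636 ≈ 3.002e-08.

3.0e-8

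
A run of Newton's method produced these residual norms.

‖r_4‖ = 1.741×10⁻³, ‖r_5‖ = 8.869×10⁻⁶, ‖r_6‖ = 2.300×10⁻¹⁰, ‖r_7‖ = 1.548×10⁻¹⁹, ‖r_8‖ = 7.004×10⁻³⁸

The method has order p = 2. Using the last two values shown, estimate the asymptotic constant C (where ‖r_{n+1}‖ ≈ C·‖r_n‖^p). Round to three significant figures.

2.92

C ≈ ‖r_8‖ / ‖r_7‖^2
  = 7.004×10⁻³⁸ / (1.548×10⁻¹⁹)^2
  = 7.004×10⁻³⁸ / 2.3963e-38 ≈ 2.9228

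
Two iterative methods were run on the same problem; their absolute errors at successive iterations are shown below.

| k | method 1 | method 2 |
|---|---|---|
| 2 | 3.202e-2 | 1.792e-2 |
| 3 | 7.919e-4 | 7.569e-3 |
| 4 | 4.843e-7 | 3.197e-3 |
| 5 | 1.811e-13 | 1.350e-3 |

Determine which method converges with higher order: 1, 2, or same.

1

Method 1: p ≈ ln(1.811e-13/4.843e-7)/ln(4.843e-7/7.919e-4) ≈ 2.00.
Method 2: p ≈ ln(1.350e-3/3.197e-3)/ln(3.197e-3/7.569e-3) ≈ 1.00.
Method 1 has the higher order (≈2.0 vs ≈1.0).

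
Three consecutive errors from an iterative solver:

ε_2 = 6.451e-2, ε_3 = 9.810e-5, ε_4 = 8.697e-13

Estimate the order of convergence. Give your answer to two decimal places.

2.86

p ≈ ln(ε_4/ε_3) / ln(ε_3/ε_2)
  = ln(8.697e-13/9.810e-5) / ln(9.810e-5/6.451e-2)
  = ln(8.86544e-09) / ln(0.00152069)
  = -18.54111 / -6.48859 ≈ 2.85749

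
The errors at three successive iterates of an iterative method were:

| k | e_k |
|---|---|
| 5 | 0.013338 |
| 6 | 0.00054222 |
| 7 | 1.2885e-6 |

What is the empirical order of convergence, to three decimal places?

p ≈ ln(e_7/e_6) / ln(e_6/e_5)
  = ln(1.2885e-6/0.00054222) / ln(0.00054222/0.013338)
  = ln(0.00237634) / ln(0.0406523)
  = -6.042194 / -3.202700 ≈ 1.886594

1.887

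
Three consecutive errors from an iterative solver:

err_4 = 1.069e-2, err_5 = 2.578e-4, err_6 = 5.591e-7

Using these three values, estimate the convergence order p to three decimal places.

1.647

p ≈ ln(err_6/err_5) / ln(err_5/err_4)
  = ln(5.591e-7/2.578e-4) / ln(2.578e-4/1.069e-2)
  = ln(0.00216874) / ln(0.024116)
  = -6.133609 / -3.724880 ≈ 1.646659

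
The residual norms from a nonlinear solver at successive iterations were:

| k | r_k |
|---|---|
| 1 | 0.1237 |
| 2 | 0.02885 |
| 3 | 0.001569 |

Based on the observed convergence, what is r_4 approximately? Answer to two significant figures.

First estimate the order: p ≈ ln(r_3/r_2) / ln(r_2/r_1) = ln(0.001569/0.02885)/ln(0.02885/0.1237) = ln(0.0543847)/ln(0.233226) ≈ 2.0001.
Then r_4 ≈ r_3·(r_3/r_2)^p = 0.001569·(0.0543847)^2.0001 = 0.001569·0.00295683 ≈ 4.639e-06.

4.6e-6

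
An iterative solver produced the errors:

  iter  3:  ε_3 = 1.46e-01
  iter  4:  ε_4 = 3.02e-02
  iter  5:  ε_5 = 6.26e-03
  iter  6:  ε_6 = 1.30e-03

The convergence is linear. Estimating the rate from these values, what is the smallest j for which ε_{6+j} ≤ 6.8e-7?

Rate ρ ≈ ε_6/ε_5 = 1.30e-03/6.26e-03 = 0.2077.
After j more steps, ε_{6+j} ≈ 1.30e-03·ρ^j; need ρ^j ≤ 6.8e-7/1.30e-03 = 0.000523077.
j ≥ ln(0.000523077)/ln(0.2077) = -7.5558/-1.57166 = 4.808.
So 5 more iterations are needed.

5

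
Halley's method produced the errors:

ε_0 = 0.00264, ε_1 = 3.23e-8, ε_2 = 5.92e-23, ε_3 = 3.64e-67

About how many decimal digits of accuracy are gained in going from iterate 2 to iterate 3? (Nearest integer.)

Digits gained ≈ log₁₀(ε_2/ε_3) = log₁₀(5.92e-23/3.64e-67) = log₁₀(1.62637e+44) ≈ 44.211.

44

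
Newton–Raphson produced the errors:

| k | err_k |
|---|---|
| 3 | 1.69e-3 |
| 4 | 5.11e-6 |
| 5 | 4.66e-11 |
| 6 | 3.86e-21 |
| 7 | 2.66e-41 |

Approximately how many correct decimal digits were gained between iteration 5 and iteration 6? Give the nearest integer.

10

Digits gained ≈ log₁₀(err_5/err_6) = log₁₀(4.66e-11/3.86e-21) = log₁₀(1.20725e+10) ≈ 10.082.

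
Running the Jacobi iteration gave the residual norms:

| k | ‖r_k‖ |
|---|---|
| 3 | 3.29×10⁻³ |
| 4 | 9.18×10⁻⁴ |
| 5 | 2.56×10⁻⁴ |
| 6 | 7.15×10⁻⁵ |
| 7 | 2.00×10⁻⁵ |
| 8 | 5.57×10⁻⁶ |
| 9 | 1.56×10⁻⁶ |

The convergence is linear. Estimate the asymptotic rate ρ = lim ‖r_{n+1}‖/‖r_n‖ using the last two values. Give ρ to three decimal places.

0.280

ρ ≈ ‖r_9‖/‖r_8‖ = 1.56×10⁻⁶/5.57×10⁻⁶ = 0.28007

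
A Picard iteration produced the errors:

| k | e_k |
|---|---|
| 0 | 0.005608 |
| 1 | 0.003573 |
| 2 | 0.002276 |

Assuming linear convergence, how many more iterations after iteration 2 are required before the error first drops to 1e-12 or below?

Rate ρ ≈ e_2/e_1 = 0.002276/0.003573 = 0.6370.
After j more steps, e_{2+j} ≈ 0.002276·ρ^j; need ρ^j ≤ 1e-12/0.002276 = 4.39367e-10.
j ≥ ln(4.39367e-10)/ln(0.6370) = -21.5457/-0.45099 = 47.774.
So 48 more iterations are needed.

48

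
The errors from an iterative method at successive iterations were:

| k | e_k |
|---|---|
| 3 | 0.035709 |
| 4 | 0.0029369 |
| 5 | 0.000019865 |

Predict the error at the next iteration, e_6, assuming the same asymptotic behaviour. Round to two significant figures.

First estimate the order: p ≈ ln(e_5/e_4) / ln(e_4/e_3) = ln(0.000019865/0.0029369)/ln(0.0029369/0.035709) = ln(0.00676393)/ln(0.0822454) ≈ 2.0000.
Then e_6 ≈ e_5·(e_5/e_4)^p = 0.000019865·(0.00676393)^2.0000 = 0.000019865·4.57507e-05 ≈ 9.088e-10.

9.1e-10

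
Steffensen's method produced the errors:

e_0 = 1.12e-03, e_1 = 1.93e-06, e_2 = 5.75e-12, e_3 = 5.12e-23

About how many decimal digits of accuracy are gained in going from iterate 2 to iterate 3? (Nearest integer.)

Digits gained ≈ log₁₀(e_2/e_3) = log₁₀(5.75e-12/5.12e-23) = log₁₀(1.12305e+11) ≈ 11.050.

11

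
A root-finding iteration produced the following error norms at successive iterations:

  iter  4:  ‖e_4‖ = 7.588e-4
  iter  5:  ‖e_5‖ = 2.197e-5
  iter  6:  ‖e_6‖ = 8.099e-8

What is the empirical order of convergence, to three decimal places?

1.582

p ≈ ln(‖e_6‖/‖e_5‖) / ln(‖e_5‖/‖e_4‖)
  = ln(8.099e-8/2.197e-5) / ln(2.197e-5/7.588e-4)
  = ln(0.00368639) / ln(0.0289536)
  = -5.603108 / -3.542061 ≈ 1.581878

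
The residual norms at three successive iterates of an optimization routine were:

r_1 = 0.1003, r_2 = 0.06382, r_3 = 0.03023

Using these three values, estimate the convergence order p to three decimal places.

p ≈ ln(r_3/r_2) / ln(r_2/r_1)
  = ln(0.03023/0.06382) / ln(0.06382/0.1003)
  = ln(0.473676) / ln(0.636291)
  = -0.747232 / -0.452099 ≈ 1.652806

1.653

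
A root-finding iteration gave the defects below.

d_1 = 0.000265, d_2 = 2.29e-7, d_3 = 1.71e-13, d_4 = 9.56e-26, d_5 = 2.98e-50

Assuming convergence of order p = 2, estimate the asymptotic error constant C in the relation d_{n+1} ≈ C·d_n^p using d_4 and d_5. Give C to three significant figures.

3.26

C ≈ d_5 / d_4^2
  = 2.98e-50 / (9.56e-26)^2
  = 2.98e-50 / 9.13936e-51 ≈ 3.2606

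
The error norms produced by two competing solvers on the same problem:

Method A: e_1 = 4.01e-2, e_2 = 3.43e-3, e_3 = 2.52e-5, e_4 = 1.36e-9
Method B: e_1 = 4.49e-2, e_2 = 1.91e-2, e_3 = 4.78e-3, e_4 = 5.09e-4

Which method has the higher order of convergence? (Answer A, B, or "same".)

A

Method A: p ≈ ln(1.36e-9/2.52e-5)/ln(2.52e-5/3.43e-3) ≈ 2.00.
Method B: p ≈ ln(5.09e-4/4.78e-3)/ln(4.78e-3/1.91e-2) ≈ 1.62.
Method A has the higher order (≈2.0 vs ≈1.6).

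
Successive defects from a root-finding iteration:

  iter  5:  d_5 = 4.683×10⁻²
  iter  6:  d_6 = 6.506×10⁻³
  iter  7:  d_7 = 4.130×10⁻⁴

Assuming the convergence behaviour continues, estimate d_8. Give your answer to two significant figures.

First estimate the order: p ≈ ln(d_7/d_6) / ln(d_6/d_5) = ln(4.130×10⁻⁴/6.506×10⁻³)/ln(6.506×10⁻³/4.683×10⁻²) = ln(0.0634799)/ln(0.138928) ≈ 1.3968.
Then d_8 ≈ d_7·(d_7/d_6)^p = 4.130×10⁻⁴·(0.0634799)^1.3968 = 4.130×10⁻⁴·0.021258 ≈ 8.78e-06.

8.8e-6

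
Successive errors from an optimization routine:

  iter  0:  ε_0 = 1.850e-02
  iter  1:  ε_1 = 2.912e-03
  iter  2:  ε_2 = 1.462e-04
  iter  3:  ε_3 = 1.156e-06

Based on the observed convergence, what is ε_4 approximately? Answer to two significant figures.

First estimate the order: p ≈ ln(ε_3/ε_2) / ln(ε_2/ε_1) = ln(1.156e-06/1.462e-04)/ln(1.462e-04/2.912e-03) = ln(0.00790698)/ln(0.050206) ≈ 1.6179.
Then ε_4 ≈ ε_3·(ε_3/ε_2)^p = 1.156e-06·(0.00790698)^1.6179 = 1.156e-06·0.000397367 ≈ 4.594e-10.

4.6e-10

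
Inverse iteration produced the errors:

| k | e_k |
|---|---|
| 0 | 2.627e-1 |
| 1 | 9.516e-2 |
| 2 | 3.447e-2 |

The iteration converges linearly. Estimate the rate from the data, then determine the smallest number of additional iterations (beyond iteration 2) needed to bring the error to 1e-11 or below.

22

Rate ρ ≈ e_2/e_1 = 3.447e-2/9.516e-2 = 0.3622.
After j more steps, e_{2+j} ≈ 3.447e-2·ρ^j; need ρ^j ≤ 1e-11/3.447e-2 = 2.90107e-10.
j ≥ ln(2.90107e-10)/ln(0.3622) = -21.9608/-1.01556 = 21.624.
So 22 more iterations are needed.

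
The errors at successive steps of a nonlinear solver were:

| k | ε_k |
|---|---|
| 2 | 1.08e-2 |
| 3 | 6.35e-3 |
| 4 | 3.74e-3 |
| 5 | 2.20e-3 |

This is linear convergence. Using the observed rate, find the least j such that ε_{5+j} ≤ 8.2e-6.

11

Rate ρ ≈ ε_5/ε_4 = 2.20e-3/3.74e-3 = 0.5882.
After j more steps, ε_{5+j} ≈ 2.20e-3·ρ^j; need ρ^j ≤ 8.2e-6/2.20e-3 = 0.00372727.
j ≥ ln(0.00372727)/ln(0.5882) = -5.5921/-0.53069 = 10.537.
So 11 more iterations are needed.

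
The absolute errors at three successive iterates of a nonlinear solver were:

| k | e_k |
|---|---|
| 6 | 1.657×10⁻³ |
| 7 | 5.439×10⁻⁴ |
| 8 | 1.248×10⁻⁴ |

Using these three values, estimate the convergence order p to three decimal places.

1.321

p ≈ ln(e_8/e_7) / ln(e_7/e_6)
  = ln(1.248×10⁻⁴/5.439×10⁻⁴) / ln(5.439×10⁻⁴/1.657×10⁻³)
  = ln(0.229454) / ln(0.328244)
  = -1.472053 / -1.113998 ≈ 1.321414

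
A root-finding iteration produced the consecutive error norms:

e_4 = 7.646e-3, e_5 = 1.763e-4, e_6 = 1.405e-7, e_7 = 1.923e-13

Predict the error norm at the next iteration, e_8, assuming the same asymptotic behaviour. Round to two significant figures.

1.5e-24

First estimate the order: p ≈ ln(e_7/e_6) / ln(e_6/e_5) = ln(1.923e-13/1.405e-7)/ln(1.405e-7/1.763e-4) = ln(1.36868e-06)/ln(0.000796937) ≈ 1.8924.
Then e_8 ≈ e_7·(e_7/e_6)^p = 1.923e-13·(1.36868e-06)^1.8924 = 1.923e-13·8.00825e-12 ≈ 1.54e-24.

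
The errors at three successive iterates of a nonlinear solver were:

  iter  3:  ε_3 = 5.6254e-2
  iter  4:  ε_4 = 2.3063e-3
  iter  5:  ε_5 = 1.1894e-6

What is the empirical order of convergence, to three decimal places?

2.370

p ≈ ln(ε_5/ε_4) / ln(ε_4/ε_3)
  = ln(1.1894e-6/2.3063e-3) / ln(2.3063e-3/5.6254e-2)
  = ln(0.000515718) / ln(0.040998)
  = -7.569950 / -3.194232 ≈ 2.369881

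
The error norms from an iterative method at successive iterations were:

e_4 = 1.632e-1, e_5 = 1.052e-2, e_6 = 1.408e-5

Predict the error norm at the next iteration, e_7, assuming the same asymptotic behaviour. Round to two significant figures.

1.6e-12

First estimate the order: p ≈ ln(e_6/e_5) / ln(e_5/e_4) = ln(1.408e-5/1.052e-2)/ln(1.052e-2/1.632e-1) = ln(0.0013384)/ln(0.0644608) ≈ 2.4132.
Then e_7 ≈ e_6·(e_6/e_5)^p = 1.408e-5·(0.0013384)^2.4132 = 1.408e-5·1.1638e-07 ≈ 1.639e-12.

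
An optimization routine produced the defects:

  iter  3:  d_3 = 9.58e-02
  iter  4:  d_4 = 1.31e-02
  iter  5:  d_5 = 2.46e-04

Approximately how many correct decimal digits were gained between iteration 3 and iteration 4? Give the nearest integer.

Digits gained ≈ log₁₀(d_3/d_4) = log₁₀(9.58e-02/1.31e-02) = log₁₀(7.31298) ≈ 0.864.

1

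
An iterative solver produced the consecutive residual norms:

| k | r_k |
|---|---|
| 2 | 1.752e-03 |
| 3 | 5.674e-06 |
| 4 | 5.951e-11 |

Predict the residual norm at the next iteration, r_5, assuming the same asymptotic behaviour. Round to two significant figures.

6.5e-21

First estimate the order: p ≈ ln(r_4/r_3) / ln(r_3/r_2) = ln(5.951e-11/5.674e-06)/ln(5.674e-06/1.752e-03) = ln(1.04882e-05)/ln(0.00323858) ≈ 2.0000.
Then r_5 ≈ r_4·(r_4/r_3)^p = 5.951e-11·(1.04882e-05)^2.0000 = 5.951e-11·1.10002e-10 ≈ 6.546e-21.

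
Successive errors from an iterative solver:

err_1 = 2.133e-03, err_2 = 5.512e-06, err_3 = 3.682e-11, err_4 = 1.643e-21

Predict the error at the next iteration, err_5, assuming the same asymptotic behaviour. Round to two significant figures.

3.3e-42

First estimate the order: p ≈ ln(err_4/err_3) / ln(err_3/err_2) = ln(1.643e-21/3.682e-11)/ln(3.682e-11/5.512e-06) = ln(4.46225e-11)/ln(6.67997e-06) ≈ 2.0000.
Then err_5 ≈ err_4·(err_4/err_3)^p = 1.643e-21·(4.46225e-11)^2.0000 = 1.643e-21·1.99117e-21 ≈ 3.271e-42.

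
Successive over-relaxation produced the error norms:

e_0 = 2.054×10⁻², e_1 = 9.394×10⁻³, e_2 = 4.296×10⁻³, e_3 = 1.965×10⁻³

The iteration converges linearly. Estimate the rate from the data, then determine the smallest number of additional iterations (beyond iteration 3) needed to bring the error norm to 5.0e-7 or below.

11

Rate ρ ≈ e_3/e_2 = 1.965×10⁻³/4.296×10⁻³ = 0.4574.
After j more steps, e_{3+j} ≈ 1.965×10⁻³·ρ^j; need ρ^j ≤ 5.0e-7/1.965×10⁻³ = 0.000254453.
j ≥ ln(0.000254453)/ln(0.4574) = -8.2764/-0.78220 = 10.581.
So 11 more iterations are needed.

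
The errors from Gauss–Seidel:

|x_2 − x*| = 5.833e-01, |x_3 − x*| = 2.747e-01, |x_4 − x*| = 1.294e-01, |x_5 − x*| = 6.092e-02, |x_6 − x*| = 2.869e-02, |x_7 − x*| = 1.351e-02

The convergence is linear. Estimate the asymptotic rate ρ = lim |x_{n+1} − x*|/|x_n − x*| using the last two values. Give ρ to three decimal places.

0.471

ρ ≈ |x_7 − x*|/|x_6 − x*| = 1.351e-02/2.869e-02 = 0.47090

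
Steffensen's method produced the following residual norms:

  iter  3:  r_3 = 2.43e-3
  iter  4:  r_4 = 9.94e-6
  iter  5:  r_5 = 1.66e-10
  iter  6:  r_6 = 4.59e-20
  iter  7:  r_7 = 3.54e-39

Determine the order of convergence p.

2

Consecutive ratios: r_7/r_6 = 3.54e-39/4.59e-20 = 7.71242e-20, r_6/r_5 = 4.59e-20/1.66e-10 = 2.76506e-10.
p ≈ ln(7.71242e-20)/ln(2.76506e-10) = -44.0089/-22.0088 ≈ 2.00.
So the convergence is quadratic (order 2).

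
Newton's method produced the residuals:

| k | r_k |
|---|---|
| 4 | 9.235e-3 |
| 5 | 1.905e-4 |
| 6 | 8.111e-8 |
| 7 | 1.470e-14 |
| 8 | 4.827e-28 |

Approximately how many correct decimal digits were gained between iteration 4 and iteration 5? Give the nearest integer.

Digits gained ≈ log₁₀(r_4/r_5) = log₁₀(9.235e-3/1.905e-4) = log₁₀(48.4777) ≈ 1.686.

2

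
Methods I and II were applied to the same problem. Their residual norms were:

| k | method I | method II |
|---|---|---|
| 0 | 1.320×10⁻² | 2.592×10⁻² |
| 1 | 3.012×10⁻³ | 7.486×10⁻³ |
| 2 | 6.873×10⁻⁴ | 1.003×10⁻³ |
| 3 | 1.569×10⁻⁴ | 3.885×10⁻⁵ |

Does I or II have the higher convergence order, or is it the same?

Method I: p ≈ ln(1.569×10⁻⁴/6.873×10⁻⁴)/ln(6.873×10⁻⁴/3.012×10⁻³) ≈ 1.00.
Method II: p ≈ ln(3.885×10⁻⁵/1.003×10⁻³)/ln(1.003×10⁻³/7.486×10⁻³) ≈ 1.62.
Method II has the higher order (≈1.6 vs ≈1.0).

II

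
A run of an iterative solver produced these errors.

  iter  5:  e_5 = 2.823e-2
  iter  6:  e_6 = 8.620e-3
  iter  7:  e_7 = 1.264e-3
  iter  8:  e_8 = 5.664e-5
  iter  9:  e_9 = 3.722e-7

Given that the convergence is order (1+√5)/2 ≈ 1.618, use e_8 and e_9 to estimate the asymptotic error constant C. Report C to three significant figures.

2.77

C ≈ e_9 / e_8^1.618
  = 3.722e-7 / (5.664e-5)^1.618
  = 3.722e-7 / 1.34448e-07 ≈ 2.7684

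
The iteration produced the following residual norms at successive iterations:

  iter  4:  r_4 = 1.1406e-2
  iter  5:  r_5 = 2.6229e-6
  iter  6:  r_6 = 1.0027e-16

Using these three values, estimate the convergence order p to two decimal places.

p ≈ ln(r_6/r_5) / ln(r_5/r_4)
  = ln(1.0027e-16/2.6229e-6) / ln(2.6229e-6/1.1406e-2)
  = ln(3.82287e-11) / ln(0.000229958)
  = -23.98743 / -8.37761 ≈ 2.86328

2.86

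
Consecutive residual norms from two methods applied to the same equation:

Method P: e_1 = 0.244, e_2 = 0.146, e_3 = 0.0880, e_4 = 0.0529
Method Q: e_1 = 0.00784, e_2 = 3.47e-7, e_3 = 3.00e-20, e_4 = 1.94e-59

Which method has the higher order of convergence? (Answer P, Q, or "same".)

Method P: p ≈ ln(0.0529/0.0880)/ln(0.0880/0.146) ≈ 1.01.
Method Q: p ≈ ln(1.94e-59/3.00e-20)/ln(3.00e-20/3.47e-7) ≈ 3.00.
Method Q has the higher order (≈3.0 vs ≈1.0).

Q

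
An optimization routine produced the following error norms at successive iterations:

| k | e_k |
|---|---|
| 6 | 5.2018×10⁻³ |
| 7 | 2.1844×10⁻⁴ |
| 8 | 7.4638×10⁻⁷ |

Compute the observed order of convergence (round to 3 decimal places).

p ≈ ln(e_8/e_7) / ln(e_7/e_6)
  = ln(7.4638×10⁻⁷/2.1844×10⁻⁴) / ln(2.1844×10⁻⁴/5.2018×10⁻³)
  = ln(0.00341687) / ln(0.0419932)
  = -5.679030 / -3.170248 ≈ 1.791352

1.791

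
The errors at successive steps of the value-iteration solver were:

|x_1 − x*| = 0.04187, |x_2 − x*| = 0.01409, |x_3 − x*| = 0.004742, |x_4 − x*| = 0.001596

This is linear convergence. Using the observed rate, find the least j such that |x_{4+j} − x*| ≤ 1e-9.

14

Rate ρ ≈ |x_4 − x*|/|x_3 − x*| = 0.001596/0.004742 = 0.3366.
After j more steps, |x_{4+j} − x*| ≈ 0.001596·ρ^j; need ρ^j ≤ 1e-9/0.001596 = 6.26566e-07.
j ≥ ln(6.26566e-07)/ln(0.3366) = -14.2830/-1.08886 = 13.117.
So 14 more iterations are needed.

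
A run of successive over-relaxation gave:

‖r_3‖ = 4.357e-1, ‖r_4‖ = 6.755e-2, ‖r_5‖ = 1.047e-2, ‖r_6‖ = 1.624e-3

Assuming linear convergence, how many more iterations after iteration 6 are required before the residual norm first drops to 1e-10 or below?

9

Rate ρ ≈ ‖r_6‖/‖r_5‖ = 1.624e-3/1.047e-2 = 0.1551.
After j more steps, ‖r_{6+j}‖ ≈ 1.624e-3·ρ^j; need ρ^j ≤ 1e-10/1.624e-3 = 6.15764e-08.
j ≥ ln(6.15764e-08)/ln(0.1551) = -16.6030/-1.86369 = 8.909.
So 9 more iterations are needed.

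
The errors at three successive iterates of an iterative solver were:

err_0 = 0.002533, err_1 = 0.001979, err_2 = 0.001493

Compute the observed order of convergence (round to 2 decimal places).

1.14

p ≈ ln(err_2/err_1) / ln(err_1/err_0)
  = ln(0.001493/0.001979) / ln(0.001979/0.002533)
  = ln(0.754421) / ln(0.781287)
  = -0.28180 / -0.24681 ≈ 1.14177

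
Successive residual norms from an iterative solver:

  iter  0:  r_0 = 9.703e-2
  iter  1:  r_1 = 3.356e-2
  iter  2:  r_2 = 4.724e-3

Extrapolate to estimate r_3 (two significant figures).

First estimate the order: p ≈ ln(r_2/r_1) / ln(r_1/r_0) = ln(4.724e-3/3.356e-2)/ln(3.356e-2/9.703e-2) = ln(0.140763)/ln(0.345872) ≈ 1.8468.
Then r_3 ≈ r_2·(r_2/r_1)^p = 4.724e-3·(0.140763)^1.8468 = 4.724e-3·0.0267565 ≈ 0.0001264.

1.3e-4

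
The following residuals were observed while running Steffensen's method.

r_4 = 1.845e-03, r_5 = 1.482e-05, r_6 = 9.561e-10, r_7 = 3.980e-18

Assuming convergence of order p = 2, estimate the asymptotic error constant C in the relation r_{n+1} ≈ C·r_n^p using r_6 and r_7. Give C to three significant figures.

4.35

C ≈ r_7 / r_6^2
  = 3.980e-18 / (9.561e-10)^2
  = 3.980e-18 / 9.14127e-19 ≈ 4.3539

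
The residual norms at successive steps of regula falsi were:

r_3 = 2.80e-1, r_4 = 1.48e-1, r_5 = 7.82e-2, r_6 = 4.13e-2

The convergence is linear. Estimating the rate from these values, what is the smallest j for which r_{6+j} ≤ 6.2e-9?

25

Rate ρ ≈ r_6/r_5 = 4.13e-2/7.82e-2 = 0.5281.
After j more steps, r_{6+j} ≈ 4.13e-2·ρ^j; need ρ^j ≤ 6.2e-9/4.13e-2 = 1.50121e-07.
j ≥ ln(1.50121e-07)/ln(0.5281) = -15.7118/-0.63847 = 24.609.
So 25 more iterations are needed.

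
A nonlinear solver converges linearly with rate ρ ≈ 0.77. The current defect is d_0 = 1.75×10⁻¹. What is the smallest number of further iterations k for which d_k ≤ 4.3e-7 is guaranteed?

After k steps, d_k ≈ 1.75×10⁻¹·0.77^k.
Need 0.77^k ≤ 4.3e-7/1.75×10⁻¹ = 2.45714e-06.
k ≥ ln(2.45714e-06)/ln(0.77) = -12.9165/-0.26136 = 49.420.
Smallest integer k = 50.

50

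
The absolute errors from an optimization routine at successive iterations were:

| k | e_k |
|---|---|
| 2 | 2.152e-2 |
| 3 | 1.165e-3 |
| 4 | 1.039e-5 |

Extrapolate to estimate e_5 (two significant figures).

5.0e-9

First estimate the order: p ≈ ln(e_4/e_3) / ln(e_3/e_2) = ln(1.039e-5/1.165e-3)/ln(1.165e-3/2.152e-2) = ln(0.00891845)/ln(0.0541357) ≈ 1.6184.
Then e_5 ≈ e_4·(e_4/e_3)^p = 1.039e-5·(0.00891845)^1.6184 = 1.039e-5·0.000481669 ≈ 5.005e-09.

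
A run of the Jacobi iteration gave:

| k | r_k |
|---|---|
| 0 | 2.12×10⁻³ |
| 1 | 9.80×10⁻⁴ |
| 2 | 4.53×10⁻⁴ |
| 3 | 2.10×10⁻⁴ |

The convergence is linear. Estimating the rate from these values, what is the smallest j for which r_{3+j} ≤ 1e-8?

Rate ρ ≈ r_3/r_2 = 2.10×10⁻⁴/4.53×10⁻⁴ = 0.4636.
After j more steps, r_{3+j} ≈ 2.10×10⁻⁴·ρ^j; need ρ^j ≤ 1e-8/2.10×10⁻⁴ = 4.7619e-05.
j ≥ ln(4.7619e-05)/ln(0.4636) = -9.9523/-0.76873 = 12.946.
So 13 more iterations are needed.

13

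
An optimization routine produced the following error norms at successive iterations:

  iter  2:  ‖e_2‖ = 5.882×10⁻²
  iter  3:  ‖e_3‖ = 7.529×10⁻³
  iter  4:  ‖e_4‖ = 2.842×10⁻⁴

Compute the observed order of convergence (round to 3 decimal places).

1.594

p ≈ ln(‖e_4‖/‖e_3‖) / ln(‖e_3‖/‖e_2‖)
  = ln(2.842×10⁻⁴/7.529×10⁻³) / ln(7.529×10⁻³/5.882×10⁻²)
  = ln(0.0377474) / ln(0.128001)
  = -3.276839 / -2.055717 ≈ 1.594013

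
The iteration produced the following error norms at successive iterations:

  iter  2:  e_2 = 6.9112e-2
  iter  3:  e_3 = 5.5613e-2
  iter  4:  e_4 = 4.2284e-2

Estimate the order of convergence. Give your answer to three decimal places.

1.261

p ≈ ln(e_4/e_3) / ln(e_3/e_2)
  = ln(4.2284e-2/5.5613e-2) / ln(5.5613e-2/6.9112e-2)
  = ln(0.760326) / ln(0.804679)
  = -0.274008 / -0.217312 ≈ 1.260897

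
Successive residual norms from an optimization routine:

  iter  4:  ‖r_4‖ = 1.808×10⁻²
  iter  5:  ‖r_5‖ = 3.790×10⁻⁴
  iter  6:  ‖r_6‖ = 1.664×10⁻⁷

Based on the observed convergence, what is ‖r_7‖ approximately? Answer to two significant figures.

First estimate the order: p ≈ ln(‖r_6‖/‖r_5‖) / ln(‖r_5‖/‖r_4‖) = ln(1.664×10⁻⁷/3.790×10⁻⁴)/ln(3.790×10⁻⁴/1.808×10⁻²) = ln(0.00043905)/ln(0.0209624) ≈ 2.0002.
Then ‖r_7‖ ≈ ‖r_6‖·(‖r_6‖/‖r_5‖)^p = 1.664×10⁻⁷·(0.00043905)^2.0002 = 1.664×10⁻⁷·1.92467e-07 ≈ 3.203e-14.

3.2e-14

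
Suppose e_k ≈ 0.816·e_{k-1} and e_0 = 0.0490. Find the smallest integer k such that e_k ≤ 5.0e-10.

After k steps, e_k ≈ 0.0490·0.816^k.
Need 0.816^k ≤ 5.0e-10/0.0490 = 1.02041e-08.
k ≥ ln(1.02041e-08)/ln(0.816) = -18.4005/-0.20334 = 90.491.
Smallest integer k = 91.

91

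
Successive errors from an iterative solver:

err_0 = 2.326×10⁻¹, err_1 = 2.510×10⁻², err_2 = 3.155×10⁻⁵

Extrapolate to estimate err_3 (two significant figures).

First estimate the order: p ≈ ln(err_2/err_1) / ln(err_1/err_0) = ln(3.155×10⁻⁵/2.510×10⁻²)/ln(2.510×10⁻²/2.326×10⁻¹) = ln(0.00125697)/ln(0.107911) ≈ 2.9999.
Then err_3 ≈ err_2·(err_2/err_1)^p = 3.155×10⁻⁵·(0.00125697)^2.9999 = 3.155×10⁻⁵·1.98731e-09 ≈ 6.27e-14.

6.3e-14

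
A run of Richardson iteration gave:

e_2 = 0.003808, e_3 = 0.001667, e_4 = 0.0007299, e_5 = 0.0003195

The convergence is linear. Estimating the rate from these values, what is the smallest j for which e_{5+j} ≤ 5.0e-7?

Rate ρ ≈ e_5/e_4 = 0.0003195/0.0007299 = 0.4377.
After j more steps, e_{5+j} ≈ 0.0003195·ρ^j; need ρ^j ≤ 5.0e-7/0.0003195 = 0.00156495.
j ≥ ln(0.00156495)/ln(0.4377) = -6.4599/-0.82622 = 7.819.
So 8 more iterations are needed.

8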